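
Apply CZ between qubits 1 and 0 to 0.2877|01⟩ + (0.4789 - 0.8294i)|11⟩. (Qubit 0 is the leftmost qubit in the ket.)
0.2877|01⟩ + (-0.4789 + 0.8294i)|11⟩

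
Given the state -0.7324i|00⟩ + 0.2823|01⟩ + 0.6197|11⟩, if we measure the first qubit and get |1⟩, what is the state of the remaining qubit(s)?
|1⟩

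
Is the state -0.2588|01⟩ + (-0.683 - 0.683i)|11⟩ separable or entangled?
Separable

Writing the state as a|00⟩ + b|01⟩ + c|10⟩ + d|11⟩, it is a product state iff ad − bc = 0.
Here (a, b, c, d) = (0, -0.2588, 0, (-0.683 - 0.683i)): ad − bc = (0)(-0.683 - 0.683i) − (-0.2588)(0) = 0, so the state is separable.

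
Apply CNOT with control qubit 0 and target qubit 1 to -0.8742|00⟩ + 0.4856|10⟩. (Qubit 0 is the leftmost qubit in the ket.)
-0.8742|00⟩ + 0.4856|11⟩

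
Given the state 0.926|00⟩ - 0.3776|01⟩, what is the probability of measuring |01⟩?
0.1426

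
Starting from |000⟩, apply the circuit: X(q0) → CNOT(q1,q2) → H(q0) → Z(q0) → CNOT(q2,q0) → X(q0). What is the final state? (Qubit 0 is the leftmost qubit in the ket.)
1/√2|000⟩ + 1/√2|100⟩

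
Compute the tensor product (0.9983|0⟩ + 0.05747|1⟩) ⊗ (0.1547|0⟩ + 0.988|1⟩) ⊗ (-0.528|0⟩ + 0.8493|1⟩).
-0.08154|000⟩ + 0.1312|001⟩ - 0.5208|010⟩ + 0.8377|011⟩ - 0.004694|100⟩ + 0.007551|101⟩ - 0.02998|110⟩ + 0.04822|111⟩

amp(|b₁b₂…⟩) = product of the factor amplitudes for bits b₁, b₂, …; only kets whose every factor amplitude is nonzero survive.
|000⟩: (0.9983)(0.1547)(-0.528) = -0.08154
|001⟩: (0.9983)(0.1547)(0.8493) = 0.1312
|010⟩: (0.9983)(0.988)(-0.528) = -0.5208
|011⟩: (0.9983)(0.988)(0.8493) = 0.8377
|100⟩: (0.05747)(0.1547)(-0.528) = -0.004694
|101⟩: (0.05747)(0.1547)(0.8493) = 0.007551
|110⟩: (0.05747)(0.988)(-0.528) = -0.02998
|111⟩: (0.05747)(0.988)(0.8493) = 0.04822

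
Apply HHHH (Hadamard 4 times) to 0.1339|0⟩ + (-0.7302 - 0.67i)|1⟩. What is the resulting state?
0.1339|0⟩ + (-0.7302 - 0.67i)|1⟩

H² = I, so an even number of Hadamards cancels: H^4 = I and the state is unchanged.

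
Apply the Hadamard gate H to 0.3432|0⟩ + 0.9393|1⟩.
0.9069|0⟩ - 0.4215|1⟩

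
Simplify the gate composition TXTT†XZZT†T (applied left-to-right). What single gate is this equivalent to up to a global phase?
T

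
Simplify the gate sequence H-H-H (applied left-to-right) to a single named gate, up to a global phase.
H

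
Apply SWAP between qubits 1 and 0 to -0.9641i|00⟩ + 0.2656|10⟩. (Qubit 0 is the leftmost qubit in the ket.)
-0.9641i|00⟩ + 0.2656|01⟩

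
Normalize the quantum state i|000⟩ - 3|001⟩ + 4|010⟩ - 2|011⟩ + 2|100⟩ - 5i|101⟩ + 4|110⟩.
0.1155i|000⟩ - 0.3464|001⟩ + 0.4619|010⟩ - 0.2309|011⟩ + 0.2309|100⟩ - (1/√3)i|101⟩ + 0.4619|110⟩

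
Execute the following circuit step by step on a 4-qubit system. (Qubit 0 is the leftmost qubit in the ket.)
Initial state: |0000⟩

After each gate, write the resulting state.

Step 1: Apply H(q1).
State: 1/√2|0000⟩ + 1/√2|0100⟩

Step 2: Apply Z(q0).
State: 1/√2|0000⟩ + 1/√2|0100⟩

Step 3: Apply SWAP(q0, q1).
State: 1/√2|0000⟩ + 1/√2|1000⟩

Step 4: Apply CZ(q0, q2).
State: 1/√2|0000⟩ + 1/√2|1000⟩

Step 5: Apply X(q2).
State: 1/√2|0010⟩ + 1/√2|1010⟩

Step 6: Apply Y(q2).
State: -(1/√2)i|0000⟩ - (1/√2)i|1000⟩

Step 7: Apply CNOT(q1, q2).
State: -(1/√2)i|0000⟩ - (1/√2)i|1000⟩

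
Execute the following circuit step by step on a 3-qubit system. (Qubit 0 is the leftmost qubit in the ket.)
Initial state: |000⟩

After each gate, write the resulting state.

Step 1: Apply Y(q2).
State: i|001⟩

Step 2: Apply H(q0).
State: (1/√2)i|001⟩ + (1/√2)i|101⟩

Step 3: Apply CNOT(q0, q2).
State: (1/√2)i|001⟩ + (1/√2)i|100⟩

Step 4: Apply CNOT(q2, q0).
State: (1/√2)i|100⟩ + (1/√2)i|101⟩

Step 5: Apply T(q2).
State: (1/√2)i|100⟩ + (-1/2 + (1/2)i)|101⟩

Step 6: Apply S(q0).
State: -1/√2|100⟩ + (-1/2 - (1/2)i)|101⟩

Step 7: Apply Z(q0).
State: 1/√2|100⟩ + (1/2 + (1/2)i)|101⟩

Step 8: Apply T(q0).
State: (1/2 + (1/2)i)|100⟩ + (1/√2)i|101⟩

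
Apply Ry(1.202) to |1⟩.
-0.5655|0⟩ + 0.8248|1⟩

Ry(1.202) = [[cos(θ/2), −sin(θ/2)], [sin(θ/2), cos(θ/2)]]; θ = 1.202, cos(θ/2) ≈ 0.824771, sin(θ/2) ≈ 0.565468.
With a = amp(|0⟩) = 0 and b = amp(|1⟩) = 1:
new amp(|0⟩) = (0.824771)·a + (-0.565468)·b = -0.5655
new amp(|1⟩) = (0.565468)·a + (0.824771)·b = 0.8248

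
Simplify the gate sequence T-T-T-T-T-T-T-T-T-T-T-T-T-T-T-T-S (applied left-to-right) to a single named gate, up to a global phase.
S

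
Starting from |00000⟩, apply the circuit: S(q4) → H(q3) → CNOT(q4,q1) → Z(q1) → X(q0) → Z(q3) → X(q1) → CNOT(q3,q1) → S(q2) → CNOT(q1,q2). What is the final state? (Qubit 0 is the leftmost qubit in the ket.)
-1/√2|10010⟩ + 1/√2|11100⟩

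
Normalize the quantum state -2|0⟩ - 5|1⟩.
-0.3714|0⟩ - 0.9285|1⟩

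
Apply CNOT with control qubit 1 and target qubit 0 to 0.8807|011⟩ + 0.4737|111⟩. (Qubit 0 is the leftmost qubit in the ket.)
0.4737|011⟩ + 0.8807|111⟩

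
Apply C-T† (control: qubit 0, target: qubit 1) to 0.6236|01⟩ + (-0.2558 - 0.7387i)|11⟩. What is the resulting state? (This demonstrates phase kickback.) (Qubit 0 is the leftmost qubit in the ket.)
0.6236|01⟩ + (-0.7032 - 0.3415i)|11⟩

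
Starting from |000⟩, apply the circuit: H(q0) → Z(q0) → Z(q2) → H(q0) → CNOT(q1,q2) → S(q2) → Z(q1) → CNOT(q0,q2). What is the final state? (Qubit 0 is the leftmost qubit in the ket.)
|101⟩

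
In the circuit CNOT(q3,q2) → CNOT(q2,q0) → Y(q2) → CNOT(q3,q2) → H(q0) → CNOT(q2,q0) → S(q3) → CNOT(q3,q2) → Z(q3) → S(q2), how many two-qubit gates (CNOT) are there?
5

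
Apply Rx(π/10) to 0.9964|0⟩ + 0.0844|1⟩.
(0.9841 - 0.0132i)|0⟩ + (0.08336 - 0.1559i)|1⟩

Rx(π/10) = [[cos(θ/2), −i·sin(θ/2)], [−i·sin(θ/2), cos(θ/2)]]; θ = π/10, cos(θ/2) ≈ 0.987688, sin(θ/2) ≈ 0.156434.
With a = amp(|0⟩) = 0.9964 and b = amp(|1⟩) = 0.0844:
new amp(|0⟩) = (0.987688)·a + (-0.156434i)·b = (0.9841 - 0.0132i)
new amp(|1⟩) = (-0.156434i)·a + (0.987688)·b = (0.08336 - 0.1559i)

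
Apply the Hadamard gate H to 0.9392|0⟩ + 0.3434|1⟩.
0.9069|0⟩ + 0.4213|1⟩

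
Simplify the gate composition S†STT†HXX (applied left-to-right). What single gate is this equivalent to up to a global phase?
H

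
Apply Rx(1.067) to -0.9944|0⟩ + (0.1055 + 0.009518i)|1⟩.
(-0.8514 - 0.05365i)|0⟩ + (0.09084 + 0.5139i)|1⟩

Rx(1.067) = [[cos(θ/2), −i·sin(θ/2)], [−i·sin(θ/2), cos(θ/2)]]; θ = 1.067, cos(θ/2) ≈ 0.861032, sin(θ/2) ≈ 0.50855.
With a = amp(|0⟩) = -0.9944 and b = amp(|1⟩) = (0.1055 + 0.009518i):
new amp(|0⟩) = (0.861032)·a + (-0.50855i)·b = (-0.8514 - 0.05365i)
new amp(|1⟩) = (-0.50855i)·a + (0.861032)·b = (0.09084 + 0.5139i)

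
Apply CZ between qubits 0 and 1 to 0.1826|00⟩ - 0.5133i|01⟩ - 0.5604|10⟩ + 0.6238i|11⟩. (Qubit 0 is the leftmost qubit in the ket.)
0.1826|00⟩ - 0.5133i|01⟩ - 0.5604|10⟩ - 0.6238i|11⟩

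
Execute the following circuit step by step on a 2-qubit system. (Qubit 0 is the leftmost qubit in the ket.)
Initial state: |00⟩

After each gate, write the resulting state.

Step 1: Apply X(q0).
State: |10⟩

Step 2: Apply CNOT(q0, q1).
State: |11⟩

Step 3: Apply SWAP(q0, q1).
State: |11⟩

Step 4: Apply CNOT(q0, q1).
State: |10⟩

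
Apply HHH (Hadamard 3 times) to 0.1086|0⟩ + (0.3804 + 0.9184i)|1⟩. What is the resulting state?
(0.3458 + 0.6494i)|0⟩ + (-0.1922 - 0.6494i)|1⟩

H² = I, so H^3 = H: a single Hadamard. With (a, b) = (0.1086, (0.3804 + 0.9184i)), H gives ((a + b)/√2, (a − b)/√2) = ((0.3458 + 0.6494i), (-0.1922 - 0.6494i)).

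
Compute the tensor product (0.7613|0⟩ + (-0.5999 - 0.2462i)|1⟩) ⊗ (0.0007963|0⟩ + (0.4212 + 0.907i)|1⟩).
0.0006062|00⟩ + (0.3207 + 0.6905i)|01⟩ + (-0.0004777 - 0.000196i)|10⟩ + (-0.02937 - 0.6478i)|11⟩

amp(|b₁b₂…⟩) = product of the factor amplitudes for bits b₁, b₂, …; only kets whose every factor amplitude is nonzero survive.
|00⟩: (0.7613)(0.0007963) = 0.0006062
|01⟩: (0.7613)(0.4212 + 0.907i) = (0.3207 + 0.6905i)
|10⟩: (-0.5999 - 0.2462i)(0.0007963) = (-0.0004777 - 0.000196i)
|11⟩: (-0.5999 - 0.2462i)(0.4212 + 0.907i) = (-0.02937 - 0.6478i)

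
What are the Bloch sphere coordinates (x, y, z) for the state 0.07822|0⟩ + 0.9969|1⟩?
(0.156, 0, -0.9877)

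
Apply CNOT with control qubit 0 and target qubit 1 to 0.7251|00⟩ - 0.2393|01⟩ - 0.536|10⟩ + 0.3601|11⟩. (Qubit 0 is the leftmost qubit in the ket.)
0.7251|00⟩ - 0.2393|01⟩ + 0.3601|10⟩ - 0.536|11⟩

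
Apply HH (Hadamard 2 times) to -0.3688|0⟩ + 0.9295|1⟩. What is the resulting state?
-0.3688|0⟩ + 0.9295|1⟩

H² = I, so an even number of Hadamards cancels: H^2 = I and the state is unchanged.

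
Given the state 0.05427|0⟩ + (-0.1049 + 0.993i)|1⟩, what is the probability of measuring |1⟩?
0.9971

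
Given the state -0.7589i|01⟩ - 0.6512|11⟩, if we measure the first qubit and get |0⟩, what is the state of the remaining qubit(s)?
-i|1⟩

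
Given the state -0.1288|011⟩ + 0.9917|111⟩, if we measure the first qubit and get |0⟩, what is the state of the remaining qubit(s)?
-|11⟩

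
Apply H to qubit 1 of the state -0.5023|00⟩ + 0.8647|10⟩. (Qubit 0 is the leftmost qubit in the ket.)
-0.3552|00⟩ - 0.3552|01⟩ + 0.6114|10⟩ + 0.6114|11⟩

H on qubit 1 mixes each pair of kets that differ only in qubit 1: amplitudes (a, b) of (|…0…⟩, |…1…⟩) become ((a + b)/√2, (a − b)/√2). Kets absent from the input have amplitude 0.
(|00⟩, |01⟩): (a, b) = (-0.5023, 0) → (-0.3552, -0.3552)
(|10⟩, |11⟩): (a, b) = (0.8647, 0) → (0.6114, 0.6114)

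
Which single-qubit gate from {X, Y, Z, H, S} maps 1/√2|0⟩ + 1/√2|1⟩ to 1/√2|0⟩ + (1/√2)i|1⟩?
S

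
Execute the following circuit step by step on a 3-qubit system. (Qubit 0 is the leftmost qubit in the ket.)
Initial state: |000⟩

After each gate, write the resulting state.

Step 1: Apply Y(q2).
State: i|001⟩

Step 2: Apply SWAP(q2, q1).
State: i|010⟩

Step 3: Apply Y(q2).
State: -|011⟩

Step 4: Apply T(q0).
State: -|011⟩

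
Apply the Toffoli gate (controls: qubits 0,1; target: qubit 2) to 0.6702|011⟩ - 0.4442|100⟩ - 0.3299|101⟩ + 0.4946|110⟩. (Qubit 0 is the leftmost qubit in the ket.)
0.6702|011⟩ - 0.4442|100⟩ - 0.3299|101⟩ + 0.4946|111⟩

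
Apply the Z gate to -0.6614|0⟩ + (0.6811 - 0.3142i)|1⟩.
-0.6614|0⟩ + (-0.6811 + 0.3142i)|1⟩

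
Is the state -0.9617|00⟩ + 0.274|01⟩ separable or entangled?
Separable

Writing the state as a|00⟩ + b|01⟩ + c|10⟩ + d|11⟩, it is a product state iff ad − bc = 0.
Here (a, b, c, d) = (-0.9617, 0.274, 0, 0): ad − bc = (-0.9617)(0) − (0.274)(0) = 0, so the state is separable.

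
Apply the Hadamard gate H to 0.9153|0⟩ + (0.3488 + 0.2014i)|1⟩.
(0.8939 + 0.1424i)|0⟩ + (0.4006 - 0.1424i)|1⟩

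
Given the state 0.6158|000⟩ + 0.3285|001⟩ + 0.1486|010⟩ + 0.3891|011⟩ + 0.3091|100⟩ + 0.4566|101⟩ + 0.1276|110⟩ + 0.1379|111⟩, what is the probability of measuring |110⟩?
0.01628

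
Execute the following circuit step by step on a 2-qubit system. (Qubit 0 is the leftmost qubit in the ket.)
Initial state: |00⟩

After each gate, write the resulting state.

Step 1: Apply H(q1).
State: 1/√2|00⟩ + 1/√2|01⟩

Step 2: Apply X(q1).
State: 1/√2|00⟩ + 1/√2|01⟩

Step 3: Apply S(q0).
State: 1/√2|00⟩ + 1/√2|01⟩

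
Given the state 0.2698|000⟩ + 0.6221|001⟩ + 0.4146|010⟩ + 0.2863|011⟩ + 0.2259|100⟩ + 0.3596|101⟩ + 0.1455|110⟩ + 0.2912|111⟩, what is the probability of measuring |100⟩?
0.05103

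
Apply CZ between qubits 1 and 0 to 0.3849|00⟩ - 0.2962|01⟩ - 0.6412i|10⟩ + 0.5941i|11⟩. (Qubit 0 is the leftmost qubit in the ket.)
0.3849|00⟩ - 0.2962|01⟩ - 0.6412i|10⟩ - 0.5941i|11⟩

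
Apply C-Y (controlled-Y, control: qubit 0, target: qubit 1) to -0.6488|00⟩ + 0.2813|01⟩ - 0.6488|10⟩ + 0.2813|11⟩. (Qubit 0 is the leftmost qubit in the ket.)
-0.6488|00⟩ + 0.2813|01⟩ - 0.2813i|10⟩ - 0.6488i|11⟩

C-Y leaves the control-|0⟩ kets |00⟩, |01⟩ unchanged and applies Y to qubit 1 on the control-|1⟩ pair (|10⟩, |11⟩).
Y = [[0, -i], [i, 0]].
With a = amp(|10⟩) = -0.6488 and b = amp(|11⟩) = 0.2813:
new amp(|10⟩) = (-i)·b = -0.2813i
new amp(|11⟩) = (i)·a = -0.6488i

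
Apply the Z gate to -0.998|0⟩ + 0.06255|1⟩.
-0.998|0⟩ - 0.06255|1⟩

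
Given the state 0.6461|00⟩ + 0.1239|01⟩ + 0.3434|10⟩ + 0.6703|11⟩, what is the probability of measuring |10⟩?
0.1179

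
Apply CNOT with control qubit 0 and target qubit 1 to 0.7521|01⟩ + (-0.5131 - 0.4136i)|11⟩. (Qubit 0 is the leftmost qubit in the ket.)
0.7521|01⟩ + (-0.5131 - 0.4136i)|10⟩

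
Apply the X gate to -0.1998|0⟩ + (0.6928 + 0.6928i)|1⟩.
(0.6928 + 0.6928i)|0⟩ - 0.1998|1⟩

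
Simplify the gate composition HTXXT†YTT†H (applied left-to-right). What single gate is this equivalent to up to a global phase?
Y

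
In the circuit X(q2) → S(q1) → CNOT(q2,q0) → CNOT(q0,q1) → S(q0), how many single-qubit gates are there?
3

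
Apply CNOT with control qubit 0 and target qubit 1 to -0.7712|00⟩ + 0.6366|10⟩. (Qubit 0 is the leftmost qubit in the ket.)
-0.7712|00⟩ + 0.6366|11⟩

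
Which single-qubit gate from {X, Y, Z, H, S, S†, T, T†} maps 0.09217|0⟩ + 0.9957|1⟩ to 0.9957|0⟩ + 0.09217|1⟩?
X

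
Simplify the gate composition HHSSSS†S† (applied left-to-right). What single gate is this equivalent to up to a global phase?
S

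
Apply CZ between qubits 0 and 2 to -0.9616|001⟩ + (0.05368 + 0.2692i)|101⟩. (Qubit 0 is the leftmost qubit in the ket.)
-0.9616|001⟩ + (-0.05368 - 0.2692i)|101⟩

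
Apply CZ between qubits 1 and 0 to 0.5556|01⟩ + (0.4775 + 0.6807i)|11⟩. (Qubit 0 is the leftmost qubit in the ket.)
0.5556|01⟩ + (-0.4775 - 0.6807i)|11⟩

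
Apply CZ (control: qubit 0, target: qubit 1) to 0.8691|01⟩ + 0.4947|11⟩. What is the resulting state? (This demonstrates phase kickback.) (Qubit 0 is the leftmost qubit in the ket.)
0.8691|01⟩ - 0.4947|11⟩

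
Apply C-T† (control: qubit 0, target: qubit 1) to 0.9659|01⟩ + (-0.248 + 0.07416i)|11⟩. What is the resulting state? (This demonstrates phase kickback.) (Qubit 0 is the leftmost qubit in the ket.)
0.9659|01⟩ + (-0.1229 + 0.2278i)|11⟩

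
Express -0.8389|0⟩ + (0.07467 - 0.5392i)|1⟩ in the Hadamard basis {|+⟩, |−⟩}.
(-0.5404 - 0.3813i)|+⟩ + (-0.646 + 0.3813i)|−⟩

With |ψ⟩ = α|0⟩ + β|1⟩, the Hadamard-basis coefficients are ⟨+|ψ⟩ = (α + β)/√2 and ⟨−|ψ⟩ = (α − β)/√2.
Here α = -0.8389, β = (0.07467 - 0.5392i): (α + β)/√2 = (-0.5404 - 0.3813i), (α − β)/√2 = (-0.646 + 0.3813i).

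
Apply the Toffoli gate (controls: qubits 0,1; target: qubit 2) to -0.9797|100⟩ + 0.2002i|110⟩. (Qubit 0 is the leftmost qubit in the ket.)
-0.9797|100⟩ + 0.2002i|111⟩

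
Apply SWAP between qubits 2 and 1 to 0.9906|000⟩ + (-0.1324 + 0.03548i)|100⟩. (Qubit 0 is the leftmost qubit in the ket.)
0.9906|000⟩ + (-0.1324 + 0.03548i)|100⟩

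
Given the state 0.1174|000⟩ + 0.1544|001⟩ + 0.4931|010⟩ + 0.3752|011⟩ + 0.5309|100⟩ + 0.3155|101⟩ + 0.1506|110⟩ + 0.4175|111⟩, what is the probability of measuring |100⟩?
0.2819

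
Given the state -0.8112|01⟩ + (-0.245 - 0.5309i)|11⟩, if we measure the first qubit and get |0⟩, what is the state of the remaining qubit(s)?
-|1⟩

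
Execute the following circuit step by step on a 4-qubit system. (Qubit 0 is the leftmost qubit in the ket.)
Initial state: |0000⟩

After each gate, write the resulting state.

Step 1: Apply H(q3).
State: 1/√2|0000⟩ + 1/√2|0001⟩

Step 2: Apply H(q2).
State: 1/2|0000⟩ + 1/2|0001⟩ + 1/2|0010⟩ + 1/2|0011⟩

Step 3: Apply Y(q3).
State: -(1/2)i|0000⟩ + (1/2)i|0001⟩ - (1/2)i|0010⟩ + (1/2)i|0011⟩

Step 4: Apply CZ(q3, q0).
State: -(1/2)i|0000⟩ + (1/2)i|0001⟩ - (1/2)i|0010⟩ + (1/2)i|0011⟩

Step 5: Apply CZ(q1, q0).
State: -(1/2)i|0000⟩ + (1/2)i|0001⟩ - (1/2)i|0010⟩ + (1/2)i|0011⟩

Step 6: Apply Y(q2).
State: -1/2|0000⟩ + 1/2|0001⟩ + 1/2|0010⟩ - 1/2|0011⟩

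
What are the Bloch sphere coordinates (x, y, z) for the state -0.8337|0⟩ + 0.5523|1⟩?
(-0.9209, 0, 0.39)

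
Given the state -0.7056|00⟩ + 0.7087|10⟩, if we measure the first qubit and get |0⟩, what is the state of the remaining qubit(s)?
-|0⟩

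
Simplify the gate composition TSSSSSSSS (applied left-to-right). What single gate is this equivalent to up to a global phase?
T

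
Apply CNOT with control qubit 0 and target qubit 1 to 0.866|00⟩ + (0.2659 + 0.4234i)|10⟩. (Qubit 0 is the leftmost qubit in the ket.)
0.866|00⟩ + (0.2659 + 0.4234i)|11⟩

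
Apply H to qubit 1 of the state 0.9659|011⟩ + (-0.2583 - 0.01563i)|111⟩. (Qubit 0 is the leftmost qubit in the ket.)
0.683|001⟩ - 0.683|011⟩ + (-0.1826 - 0.01105i)|101⟩ + (0.1826 + 0.01105i)|111⟩

H on qubit 1 mixes each pair of kets that differ only in qubit 1: amplitudes (a, b) of (|…0…⟩, |…1…⟩) become ((a + b)/√2, (a − b)/√2). Kets absent from the input have amplitude 0.
(|001⟩, |011⟩): (a, b) = (0, 0.9659) → (0.683, -0.683)
(|101⟩, |111⟩): (a, b) = (0, (-0.2583 - 0.01563i)) → ((-0.1826 - 0.01105i), (0.1826 + 0.01105i))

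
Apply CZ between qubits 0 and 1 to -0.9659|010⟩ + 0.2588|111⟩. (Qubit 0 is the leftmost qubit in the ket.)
-0.9659|010⟩ - 0.2588|111⟩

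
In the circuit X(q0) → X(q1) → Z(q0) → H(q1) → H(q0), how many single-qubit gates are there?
5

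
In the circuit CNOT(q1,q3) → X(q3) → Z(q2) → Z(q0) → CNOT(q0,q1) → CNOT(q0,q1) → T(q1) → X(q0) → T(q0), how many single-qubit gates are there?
6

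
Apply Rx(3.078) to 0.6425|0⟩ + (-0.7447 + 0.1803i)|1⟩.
(0.2006 + 0.7443i)|0⟩ + (-0.02367 - 0.6364i)|1⟩

Rx(3.078) = [[cos(θ/2), −i·sin(θ/2)], [−i·sin(θ/2), cos(θ/2)]]; θ = 3.078, cos(θ/2) ≈ 0.031791, sin(θ/2) ≈ 0.999495.
With a = amp(|0⟩) = 0.6425 and b = amp(|1⟩) = (-0.7447 + 0.1803i):
new amp(|0⟩) = (0.031791)·a + (-0.999495i)·b = (0.2006 + 0.7443i)
new amp(|1⟩) = (-0.999495i)·a + (0.031791)·b = (-0.02367 - 0.6364i)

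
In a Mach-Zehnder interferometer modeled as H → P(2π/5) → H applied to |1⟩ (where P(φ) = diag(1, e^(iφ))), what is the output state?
(0.3455 - 0.4755i)|0⟩ + (0.6545 + 0.4755i)|1⟩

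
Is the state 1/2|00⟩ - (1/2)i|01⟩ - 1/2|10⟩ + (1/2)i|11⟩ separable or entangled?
Separable

Writing the state as a|00⟩ + b|01⟩ + c|10⟩ + d|11⟩, it is a product state iff ad − bc = 0.
Here (a, b, c, d) = (1/2, -(1/2)i, -1/2, (1/2)i): ad − bc = (1/2)((1/2)i) − (-(1/2)i)(-1/2) = 0, so the state is separable.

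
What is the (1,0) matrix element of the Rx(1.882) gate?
-0.8081i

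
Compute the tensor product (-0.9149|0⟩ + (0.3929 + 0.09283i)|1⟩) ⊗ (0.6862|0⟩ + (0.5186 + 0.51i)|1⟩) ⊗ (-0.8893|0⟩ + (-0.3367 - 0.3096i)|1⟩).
0.5583|000⟩ + (0.2114 + 0.1944i)|001⟩ + (0.4219 + 0.4149i)|010⟩ + (0.01529 + 0.304i)|011⟩ + (-0.2398 - 0.05665i)|100⟩ + (-0.07106 - 0.1049i)|101⟩ + (-0.1391 - 0.221i)|110⟩ + (0.02428 - 0.1321i)|111⟩

amp(|b₁b₂…⟩) = product of the factor amplitudes for bits b₁, b₂, …; only kets whose every factor amplitude is nonzero survive.
|000⟩: (-0.9149)(0.6862)(-0.8893) = 0.5583
|001⟩: (-0.9149)(0.6862)(-0.3367 - 0.3096i) = (0.2114 + 0.1944i)
|010⟩: (-0.9149)(0.5186 + 0.51i)(-0.8893) = (0.4219 + 0.4149i)
|011⟩: (-0.9149)(0.5186 + 0.51i)(-0.3367 - 0.3096i) = (0.01529 + 0.304i)
|100⟩: (0.3929 + 0.09283i)(0.6862)(-0.8893) = (-0.2398 - 0.05665i)
|101⟩: (0.3929 + 0.09283i)(0.6862)(-0.3367 - 0.3096i) = (-0.07106 - 0.1049i)
|110⟩: (0.3929 + 0.09283i)(0.5186 + 0.51i)(-0.8893) = (-0.1391 - 0.221i)
|111⟩: (0.3929 + 0.09283i)(0.5186 + 0.51i)(-0.3367 - 0.3096i) = (0.02428 - 0.1321i)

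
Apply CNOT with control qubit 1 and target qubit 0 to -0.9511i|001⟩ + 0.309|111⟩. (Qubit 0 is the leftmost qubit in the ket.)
-0.9511i|001⟩ + 0.309|011⟩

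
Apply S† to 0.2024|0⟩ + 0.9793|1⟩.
0.2024|0⟩ - 0.9793i|1⟩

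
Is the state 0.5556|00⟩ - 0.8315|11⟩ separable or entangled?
Entangled

Writing the state as a|00⟩ + b|01⟩ + c|10⟩ + d|11⟩, it is a product state iff ad − bc = 0.
Here (a, b, c, d) = (0.5556, 0, 0, -0.8315): ad − bc = (0.5556)(-0.8315) − (0)(0) = -0.462 ≠ 0, so the state is entangled.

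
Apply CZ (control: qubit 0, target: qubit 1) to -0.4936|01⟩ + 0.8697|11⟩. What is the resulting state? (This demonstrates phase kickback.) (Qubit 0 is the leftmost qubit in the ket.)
-0.4936|01⟩ - 0.8697|11⟩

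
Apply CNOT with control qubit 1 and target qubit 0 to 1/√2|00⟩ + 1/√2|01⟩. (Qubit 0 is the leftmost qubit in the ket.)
1/√2|00⟩ + 1/√2|11⟩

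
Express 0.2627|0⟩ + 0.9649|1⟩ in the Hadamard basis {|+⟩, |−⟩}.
0.868|+⟩ - 0.4965|−⟩

With |ψ⟩ = α|0⟩ + β|1⟩, the Hadamard-basis coefficients are ⟨+|ψ⟩ = (α + β)/√2 and ⟨−|ψ⟩ = (α − β)/√2.
Here α = 0.2627, β = 0.9649: (α + β)/√2 = 0.868, (α − β)/√2 = -0.4965.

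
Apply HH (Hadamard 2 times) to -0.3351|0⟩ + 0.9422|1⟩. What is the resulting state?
-0.3351|0⟩ + 0.9422|1⟩

H² = I, so an even number of Hadamards cancels: H^2 = I and the state is unchanged.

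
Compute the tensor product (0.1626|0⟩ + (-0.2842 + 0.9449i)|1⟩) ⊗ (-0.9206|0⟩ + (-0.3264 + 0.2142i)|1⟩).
-0.1497|00⟩ + (-0.05307 + 0.03483i)|01⟩ + (0.2616 - 0.8699i)|10⟩ + (-0.1096 - 0.3693i)|11⟩

amp(|b₁b₂…⟩) = product of the factor amplitudes for bits b₁, b₂, …; only kets whose every factor amplitude is nonzero survive.
|00⟩: (0.1626)(-0.9206) = -0.1497
|01⟩: (0.1626)(-0.3264 + 0.2142i) = (-0.05307 + 0.03483i)
|10⟩: (-0.2842 + 0.9449i)(-0.9206) = (0.2616 - 0.8699i)
|11⟩: (-0.2842 + 0.9449i)(-0.3264 + 0.2142i) = (-0.1096 - 0.3693i)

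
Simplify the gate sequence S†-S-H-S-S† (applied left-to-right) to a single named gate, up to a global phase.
H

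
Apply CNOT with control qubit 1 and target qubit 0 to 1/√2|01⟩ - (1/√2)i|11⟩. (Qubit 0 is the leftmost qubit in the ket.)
-(1/√2)i|01⟩ + 1/√2|11⟩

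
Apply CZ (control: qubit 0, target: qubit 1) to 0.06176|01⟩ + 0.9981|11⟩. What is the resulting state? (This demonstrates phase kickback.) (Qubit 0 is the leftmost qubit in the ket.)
0.06176|01⟩ - 0.9981|11⟩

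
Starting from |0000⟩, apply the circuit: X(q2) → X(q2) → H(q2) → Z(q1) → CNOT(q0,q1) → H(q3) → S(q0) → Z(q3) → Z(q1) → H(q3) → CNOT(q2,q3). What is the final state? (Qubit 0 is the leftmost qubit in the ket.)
1/√2|0001⟩ + 1/√2|0010⟩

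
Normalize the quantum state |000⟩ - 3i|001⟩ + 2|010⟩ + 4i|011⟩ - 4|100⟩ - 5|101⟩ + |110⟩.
0.1179|000⟩ - (1/√8)i|001⟩ + 0.2357|010⟩ + 0.4714i|011⟩ - 0.4714|100⟩ - 0.5893|101⟩ + 0.1179|110⟩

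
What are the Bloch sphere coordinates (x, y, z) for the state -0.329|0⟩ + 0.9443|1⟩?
(-0.6213, 0, -0.7835)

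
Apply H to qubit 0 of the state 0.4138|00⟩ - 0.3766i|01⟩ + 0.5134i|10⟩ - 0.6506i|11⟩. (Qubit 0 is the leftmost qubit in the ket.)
(0.2926 + 0.363i)|00⟩ - 0.7263i|01⟩ + (0.2926 - 0.363i)|10⟩ + 0.1937i|11⟩

H on qubit 0 mixes each pair of kets that differ only in qubit 0: amplitudes (a, b) of (|…0…⟩, |…1…⟩) become ((a + b)/√2, (a − b)/√2). Kets absent from the input have amplitude 0.
(|00⟩, |10⟩): (a, b) = (0.4138, 0.5134i) → ((0.2926 + 0.363i), (0.2926 - 0.363i))
(|01⟩, |11⟩): (a, b) = (-0.3766i, -0.6506i) → (-0.7263i, 0.1937i)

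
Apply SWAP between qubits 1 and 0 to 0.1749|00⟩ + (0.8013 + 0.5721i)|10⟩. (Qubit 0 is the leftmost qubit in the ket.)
0.1749|00⟩ + (0.8013 + 0.5721i)|01⟩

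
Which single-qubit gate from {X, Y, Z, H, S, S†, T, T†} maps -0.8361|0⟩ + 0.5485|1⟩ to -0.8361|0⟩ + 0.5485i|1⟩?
S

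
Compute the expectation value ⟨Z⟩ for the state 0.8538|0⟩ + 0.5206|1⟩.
0.458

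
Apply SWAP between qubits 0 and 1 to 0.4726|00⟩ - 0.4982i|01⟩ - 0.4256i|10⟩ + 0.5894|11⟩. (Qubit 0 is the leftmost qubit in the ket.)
0.4726|00⟩ - 0.4256i|01⟩ - 0.4982i|10⟩ + 0.5894|11⟩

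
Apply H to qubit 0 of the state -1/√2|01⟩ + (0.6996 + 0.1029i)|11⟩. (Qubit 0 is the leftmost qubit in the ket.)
(-0.005308 + 0.07276i)|01⟩ + (-0.9947 - 0.07276i)|11⟩

H on qubit 0 mixes each pair of kets that differ only in qubit 0: amplitudes (a, b) of (|…0…⟩, |…1…⟩) become ((a + b)/√2, (a − b)/√2). Kets absent from the input have amplitude 0.
(|01⟩, |11⟩): (a, b) = (-1/√2, (0.6996 + 0.1029i)) → ((-0.005308 + 0.07276i), (-0.9947 - 0.07276i))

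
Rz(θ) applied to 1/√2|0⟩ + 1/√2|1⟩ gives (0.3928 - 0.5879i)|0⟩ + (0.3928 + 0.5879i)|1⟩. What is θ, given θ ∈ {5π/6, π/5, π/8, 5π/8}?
5π/8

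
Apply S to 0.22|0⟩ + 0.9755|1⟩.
0.22|0⟩ + 0.9755i|1⟩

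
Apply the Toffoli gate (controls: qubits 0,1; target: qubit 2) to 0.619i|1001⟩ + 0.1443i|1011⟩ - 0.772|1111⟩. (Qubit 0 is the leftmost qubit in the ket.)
0.619i|1001⟩ + 0.1443i|1011⟩ - 0.772|1101⟩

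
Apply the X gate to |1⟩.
|0⟩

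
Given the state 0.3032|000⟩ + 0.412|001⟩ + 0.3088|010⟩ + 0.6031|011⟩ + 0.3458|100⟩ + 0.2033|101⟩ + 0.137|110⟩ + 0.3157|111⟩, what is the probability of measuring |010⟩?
0.09536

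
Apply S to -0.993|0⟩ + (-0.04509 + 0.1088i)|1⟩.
-0.993|0⟩ + (-0.1088 - 0.04509i)|1⟩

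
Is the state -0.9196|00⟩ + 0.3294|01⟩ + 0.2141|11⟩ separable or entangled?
Entangled

Writing the state as a|00⟩ + b|01⟩ + c|10⟩ + d|11⟩, it is a product state iff ad − bc = 0.
Here (a, b, c, d) = (-0.9196, 0.3294, 0, 0.2141): ad − bc = (-0.9196)(0.2141) − (0.3294)(0) = -0.1969 ≠ 0, so the state is entangled.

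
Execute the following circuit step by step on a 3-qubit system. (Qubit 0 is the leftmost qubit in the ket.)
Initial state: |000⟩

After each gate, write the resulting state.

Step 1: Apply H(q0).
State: 1/√2|000⟩ + 1/√2|100⟩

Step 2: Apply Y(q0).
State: -(1/√2)i|000⟩ + (1/√2)i|100⟩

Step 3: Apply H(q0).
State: -i|100⟩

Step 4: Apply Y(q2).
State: |101⟩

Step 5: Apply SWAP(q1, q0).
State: |011⟩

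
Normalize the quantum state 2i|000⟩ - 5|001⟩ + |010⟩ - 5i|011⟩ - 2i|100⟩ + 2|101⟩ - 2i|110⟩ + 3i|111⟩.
0.2294i|000⟩ - 0.5735|001⟩ + 0.1147|010⟩ - 0.5735i|011⟩ - 0.2294i|100⟩ + 0.2294|101⟩ - 0.2294i|110⟩ + 0.3441i|111⟩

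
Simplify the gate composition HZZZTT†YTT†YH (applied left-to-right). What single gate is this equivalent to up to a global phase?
X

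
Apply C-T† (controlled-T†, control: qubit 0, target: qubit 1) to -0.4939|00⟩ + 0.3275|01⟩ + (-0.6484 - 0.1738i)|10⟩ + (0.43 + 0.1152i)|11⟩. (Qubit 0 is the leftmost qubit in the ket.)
-0.4939|00⟩ + 0.3275|01⟩ + (-0.6484 - 0.1738i)|10⟩ + (0.3855 - 0.2226i)|11⟩

C-T† leaves the control-|0⟩ kets |00⟩, |01⟩ unchanged and applies T† to qubit 1 on the control-|1⟩ pair (|10⟩, |11⟩).
T† = [[1, 0], [0, (1/√2 - (1/√2)i)]].
With a = amp(|10⟩) = (-0.6484 - 0.1738i) and b = amp(|11⟩) = (0.43 + 0.1152i):
new amp(|10⟩) = (1)·a = (-0.6484 - 0.1738i)
new amp(|11⟩) = (1/√2 - (1/√2)i)·b = (0.3855 - 0.2226i)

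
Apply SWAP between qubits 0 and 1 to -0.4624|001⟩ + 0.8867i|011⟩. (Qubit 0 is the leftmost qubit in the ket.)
-0.4624|001⟩ + 0.8867i|101⟩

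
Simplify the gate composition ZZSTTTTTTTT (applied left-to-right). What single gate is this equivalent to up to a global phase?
S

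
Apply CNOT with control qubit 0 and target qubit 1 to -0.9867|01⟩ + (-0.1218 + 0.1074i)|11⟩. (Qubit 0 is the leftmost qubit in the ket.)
-0.9867|01⟩ + (-0.1218 + 0.1074i)|10⟩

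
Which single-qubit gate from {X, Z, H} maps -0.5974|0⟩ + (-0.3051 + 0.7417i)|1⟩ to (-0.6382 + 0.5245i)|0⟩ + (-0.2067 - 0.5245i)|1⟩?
H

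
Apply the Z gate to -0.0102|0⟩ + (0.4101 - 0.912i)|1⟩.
-0.0102|0⟩ + (-0.4101 + 0.912i)|1⟩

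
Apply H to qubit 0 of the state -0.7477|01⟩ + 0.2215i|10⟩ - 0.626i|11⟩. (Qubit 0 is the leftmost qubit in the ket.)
0.1566i|00⟩ + (-0.5287 - 0.4426i)|01⟩ - 0.1566i|10⟩ + (-0.5287 + 0.4426i)|11⟩

H on qubit 0 mixes each pair of kets that differ only in qubit 0: amplitudes (a, b) of (|…0…⟩, |…1…⟩) become ((a + b)/√2, (a − b)/√2). Kets absent from the input have amplitude 0.
(|00⟩, |10⟩): (a, b) = (0, 0.2215i) → (0.1566i, -0.1566i)
(|01⟩, |11⟩): (a, b) = (-0.7477, -0.626i) → ((-0.5287 - 0.4426i), (-0.5287 + 0.4426i))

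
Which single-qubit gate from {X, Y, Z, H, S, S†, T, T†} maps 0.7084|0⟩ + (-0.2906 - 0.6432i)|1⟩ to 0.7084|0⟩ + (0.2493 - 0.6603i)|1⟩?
T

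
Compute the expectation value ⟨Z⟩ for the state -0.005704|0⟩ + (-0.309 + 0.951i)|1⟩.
-0.9998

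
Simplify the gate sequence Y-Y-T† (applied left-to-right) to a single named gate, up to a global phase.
T†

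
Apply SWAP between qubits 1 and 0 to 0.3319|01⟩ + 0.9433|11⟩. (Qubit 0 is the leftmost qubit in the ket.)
0.3319|10⟩ + 0.9433|11⟩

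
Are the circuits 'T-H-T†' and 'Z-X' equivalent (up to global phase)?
No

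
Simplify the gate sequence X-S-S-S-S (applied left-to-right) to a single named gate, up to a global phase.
X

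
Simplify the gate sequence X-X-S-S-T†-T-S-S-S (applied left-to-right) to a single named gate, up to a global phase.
S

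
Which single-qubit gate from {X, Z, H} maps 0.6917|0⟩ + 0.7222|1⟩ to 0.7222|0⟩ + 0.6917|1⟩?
X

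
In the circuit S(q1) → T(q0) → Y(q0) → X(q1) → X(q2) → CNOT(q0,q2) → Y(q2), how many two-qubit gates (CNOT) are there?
1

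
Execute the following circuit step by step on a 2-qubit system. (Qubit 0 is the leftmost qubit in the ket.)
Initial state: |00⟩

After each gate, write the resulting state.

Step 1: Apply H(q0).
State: 1/√2|00⟩ + 1/√2|10⟩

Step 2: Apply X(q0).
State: 1/√2|00⟩ + 1/√2|10⟩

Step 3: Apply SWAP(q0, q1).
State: 1/√2|00⟩ + 1/√2|01⟩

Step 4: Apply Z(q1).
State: 1/√2|00⟩ - 1/√2|01⟩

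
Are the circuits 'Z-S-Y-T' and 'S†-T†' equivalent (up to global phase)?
No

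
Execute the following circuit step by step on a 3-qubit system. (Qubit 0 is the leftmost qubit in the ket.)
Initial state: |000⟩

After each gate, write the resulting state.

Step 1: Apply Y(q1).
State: i|010⟩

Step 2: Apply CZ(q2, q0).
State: i|010⟩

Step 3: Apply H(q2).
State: (1/√2)i|010⟩ + (1/√2)i|011⟩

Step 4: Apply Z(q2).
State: (1/√2)i|010⟩ - (1/√2)i|011⟩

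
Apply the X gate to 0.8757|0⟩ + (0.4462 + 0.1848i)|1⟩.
(0.4462 + 0.1848i)|0⟩ + 0.8757|1⟩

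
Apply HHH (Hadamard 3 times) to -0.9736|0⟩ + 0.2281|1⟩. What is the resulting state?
-0.5271|0⟩ - 0.8497|1⟩

H² = I, so H^3 = H: a single Hadamard. With (a, b) = (-0.9736, 0.2281), H gives ((a + b)/√2, (a − b)/√2) = (-0.5271, -0.8497).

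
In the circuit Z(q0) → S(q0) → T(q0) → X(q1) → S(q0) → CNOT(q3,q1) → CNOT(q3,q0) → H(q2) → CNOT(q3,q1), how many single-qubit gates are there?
6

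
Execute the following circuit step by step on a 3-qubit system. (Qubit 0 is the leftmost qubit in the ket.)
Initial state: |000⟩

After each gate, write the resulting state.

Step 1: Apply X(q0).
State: |100⟩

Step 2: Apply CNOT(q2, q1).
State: |100⟩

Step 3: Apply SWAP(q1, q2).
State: |100⟩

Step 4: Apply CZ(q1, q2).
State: |100⟩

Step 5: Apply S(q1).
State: |100⟩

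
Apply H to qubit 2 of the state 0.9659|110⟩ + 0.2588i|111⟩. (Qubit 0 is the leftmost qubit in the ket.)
(0.683 + 0.183i)|110⟩ + (0.683 - 0.183i)|111⟩

H on qubit 2 mixes each pair of kets that differ only in qubit 2: amplitudes (a, b) of (|…0…⟩, |…1…⟩) become ((a + b)/√2, (a − b)/√2). Kets absent from the input have amplitude 0.
(|110⟩, |111⟩): (a, b) = (0.9659, 0.2588i) → ((0.683 + 0.183i), (0.683 - 0.183i))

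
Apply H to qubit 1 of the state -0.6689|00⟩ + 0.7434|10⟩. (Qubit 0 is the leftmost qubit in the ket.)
-0.473|00⟩ - 0.473|01⟩ + 0.5257|10⟩ + 0.5257|11⟩

H on qubit 1 mixes each pair of kets that differ only in qubit 1: amplitudes (a, b) of (|…0…⟩, |…1…⟩) become ((a + b)/√2, (a − b)/√2). Kets absent from the input have amplitude 0.
(|00⟩, |01⟩): (a, b) = (-0.6689, 0) → (-0.473, -0.473)
(|10⟩, |11⟩): (a, b) = (0.7434, 0) → (0.5257, 0.5257)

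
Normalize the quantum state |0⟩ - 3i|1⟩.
0.3162|0⟩ - 0.9487i|1⟩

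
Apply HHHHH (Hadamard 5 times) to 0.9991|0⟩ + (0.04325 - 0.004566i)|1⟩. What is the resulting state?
(0.7371 - 0.003229i)|0⟩ + (0.6759 + 0.003229i)|1⟩

H² = I, so H^5 = H: a single Hadamard. With (a, b) = (0.9991, (0.04325 - 0.004566i)), H gives ((a + b)/√2, (a − b)/√2) = ((0.7371 - 0.003229i), (0.6759 + 0.003229i)).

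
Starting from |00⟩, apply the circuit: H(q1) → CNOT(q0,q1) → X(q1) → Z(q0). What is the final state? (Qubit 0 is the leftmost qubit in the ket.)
1/√2|00⟩ + 1/√2|01⟩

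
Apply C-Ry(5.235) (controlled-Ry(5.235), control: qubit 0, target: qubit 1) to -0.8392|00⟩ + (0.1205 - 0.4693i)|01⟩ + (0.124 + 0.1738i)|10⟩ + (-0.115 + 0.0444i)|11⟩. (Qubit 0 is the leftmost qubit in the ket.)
-0.8392|00⟩ + (0.1205 - 0.4693i)|01⟩ + (-0.04981 - 0.1727i)|10⟩ + (0.1616 + 0.04853i)|11⟩

C-Ry(5.235) leaves the control-|0⟩ kets |00⟩, |01⟩ unchanged and applies Ry(5.235) to qubit 1 on the control-|1⟩ pair (|10⟩, |11⟩).
Ry(5.235) = [[cos(θ/2), −sin(θ/2)], [sin(θ/2), cos(θ/2)]]; θ = 5.235, cos(θ/2) ≈ -0.865778, sin(θ/2) ≈ 0.500428.
With a = amp(|10⟩) = (0.124 + 0.1738i) and b = amp(|11⟩) = (-0.115 + 0.0444i):
new amp(|10⟩) = (-0.865778)·a + (-0.500428)·b = (-0.04981 - 0.1727i)
new amp(|11⟩) = (0.500428)·a + (-0.865778)·b = (0.1616 + 0.04853i)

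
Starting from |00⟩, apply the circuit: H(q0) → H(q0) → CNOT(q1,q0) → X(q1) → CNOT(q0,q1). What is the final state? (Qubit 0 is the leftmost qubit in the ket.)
|01⟩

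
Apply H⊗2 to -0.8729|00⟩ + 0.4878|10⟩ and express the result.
-0.1926|00⟩ - 0.1926|01⟩ - 0.6804|10⟩ - 0.6804|11⟩

H⊗2 gives amp(|y⟩) = (1/2) Σ_x (−1)^(x·y) amp(|x⟩), where x·y is the number of positions in which both x and y have a 1.
|00⟩: (-0.8729 + 0.4878)/2 = -0.1926
|01⟩: (-0.8729 + 0.4878)/2 = -0.1926
|10⟩: (-0.8729 - 0.4878)/2 = -0.6804
|11⟩: (-0.8729 - 0.4878)/2 = -0.6804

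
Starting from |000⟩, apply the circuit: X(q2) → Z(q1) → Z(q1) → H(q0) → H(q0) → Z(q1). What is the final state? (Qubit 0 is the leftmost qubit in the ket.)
|001⟩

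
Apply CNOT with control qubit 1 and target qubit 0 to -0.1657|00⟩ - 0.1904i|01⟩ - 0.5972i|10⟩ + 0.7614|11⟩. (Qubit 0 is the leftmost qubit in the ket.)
-0.1657|00⟩ + 0.7614|01⟩ - 0.5972i|10⟩ - 0.1904i|11⟩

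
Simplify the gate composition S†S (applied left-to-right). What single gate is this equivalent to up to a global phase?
I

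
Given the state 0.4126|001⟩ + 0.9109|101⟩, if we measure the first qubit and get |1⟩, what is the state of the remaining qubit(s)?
|01⟩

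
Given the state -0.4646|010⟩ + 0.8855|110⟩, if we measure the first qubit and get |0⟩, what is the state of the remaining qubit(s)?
-|10⟩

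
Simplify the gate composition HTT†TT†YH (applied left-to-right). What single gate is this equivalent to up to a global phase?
Y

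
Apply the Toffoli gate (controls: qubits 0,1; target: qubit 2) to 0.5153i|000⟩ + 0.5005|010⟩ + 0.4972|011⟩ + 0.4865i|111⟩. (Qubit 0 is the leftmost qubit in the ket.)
0.5153i|000⟩ + 0.5005|010⟩ + 0.4972|011⟩ + 0.4865i|110⟩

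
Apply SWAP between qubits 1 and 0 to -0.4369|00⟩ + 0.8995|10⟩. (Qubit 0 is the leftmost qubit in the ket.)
-0.4369|00⟩ + 0.8995|01⟩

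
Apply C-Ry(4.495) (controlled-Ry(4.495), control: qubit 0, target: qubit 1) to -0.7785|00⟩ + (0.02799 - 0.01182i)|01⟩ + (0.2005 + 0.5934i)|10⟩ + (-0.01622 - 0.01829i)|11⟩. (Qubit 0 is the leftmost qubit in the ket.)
-0.7785|00⟩ + (0.02799 - 0.01182i)|01⟩ + (-0.1129 - 0.3573i)|10⟩ + (0.1665 + 0.4741i)|11⟩

C-Ry(4.495) leaves the control-|0⟩ kets |00⟩, |01⟩ unchanged and applies Ry(4.495) to qubit 1 on the control-|1⟩ pair (|10⟩, |11⟩).
Ry(4.495) = [[cos(θ/2), −sin(θ/2)], [sin(θ/2), cos(θ/2)]]; θ = 4.495, cos(θ/2) ≈ -0.626226, sin(θ/2) ≈ 0.779641.
With a = amp(|10⟩) = (0.2005 + 0.5934i) and b = amp(|11⟩) = (-0.01622 - 0.01829i):
new amp(|10⟩) = (-0.626226)·a + (-0.779641)·b = (-0.1129 - 0.3573i)
new amp(|11⟩) = (0.779641)·a + (-0.626226)·b = (0.1665 + 0.4741i)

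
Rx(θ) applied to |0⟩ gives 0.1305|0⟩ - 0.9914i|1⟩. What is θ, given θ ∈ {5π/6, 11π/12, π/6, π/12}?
11π/12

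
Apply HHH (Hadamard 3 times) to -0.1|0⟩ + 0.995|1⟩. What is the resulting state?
0.6329|0⟩ - 0.7743|1⟩

H² = I, so H^3 = H: a single Hadamard. With (a, b) = (-0.1, 0.995), H gives ((a + b)/√2, (a − b)/√2) = (0.6329, -0.7743).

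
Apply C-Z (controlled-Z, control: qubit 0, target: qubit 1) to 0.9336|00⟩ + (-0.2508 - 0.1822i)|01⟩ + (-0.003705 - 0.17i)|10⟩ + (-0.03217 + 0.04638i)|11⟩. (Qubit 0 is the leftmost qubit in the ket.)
0.9336|00⟩ + (-0.2508 - 0.1822i)|01⟩ + (-0.003705 - 0.17i)|10⟩ + (0.03217 - 0.04638i)|11⟩

C-Z leaves the control-|0⟩ kets |00⟩, |01⟩ unchanged and applies Z to qubit 1 on the control-|1⟩ pair (|10⟩, |11⟩).
Z = [[1, 0], [0, -1]].
With a = amp(|10⟩) = (-0.003705 - 0.17i) and b = amp(|11⟩) = (-0.03217 + 0.04638i):
new amp(|10⟩) = (1)·a = (-0.003705 - 0.17i)
new amp(|11⟩) = (-1)·b = (0.03217 - 0.04638i)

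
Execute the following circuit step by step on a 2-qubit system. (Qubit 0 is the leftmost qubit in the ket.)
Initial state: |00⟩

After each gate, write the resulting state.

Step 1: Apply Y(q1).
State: i|01⟩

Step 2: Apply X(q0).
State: i|11⟩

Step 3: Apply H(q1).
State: (1/√2)i|10⟩ - (1/√2)i|11⟩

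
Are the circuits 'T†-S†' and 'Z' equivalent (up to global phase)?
No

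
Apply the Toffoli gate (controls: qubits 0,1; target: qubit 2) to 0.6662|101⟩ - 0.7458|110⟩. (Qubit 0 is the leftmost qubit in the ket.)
0.6662|101⟩ - 0.7458|111⟩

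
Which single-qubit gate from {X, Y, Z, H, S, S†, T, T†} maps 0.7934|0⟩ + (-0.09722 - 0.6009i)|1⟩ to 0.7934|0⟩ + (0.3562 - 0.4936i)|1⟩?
T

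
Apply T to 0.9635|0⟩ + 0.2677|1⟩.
0.9635|0⟩ + (0.1893 + 0.1893i)|1⟩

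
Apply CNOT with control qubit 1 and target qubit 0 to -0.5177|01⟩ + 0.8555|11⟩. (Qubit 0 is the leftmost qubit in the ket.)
0.8555|01⟩ - 0.5177|11⟩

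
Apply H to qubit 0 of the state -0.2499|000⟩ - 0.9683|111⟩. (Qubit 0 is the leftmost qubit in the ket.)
-0.1767|000⟩ - 0.6847|011⟩ - 0.1767|100⟩ + 0.6847|111⟩

H on qubit 0 mixes each pair of kets that differ only in qubit 0: amplitudes (a, b) of (|…0…⟩, |…1…⟩) become ((a + b)/√2, (a − b)/√2). Kets absent from the input have amplitude 0.
(|000⟩, |100⟩): (a, b) = (-0.2499, 0) → (-0.1767, -0.1767)
(|011⟩, |111⟩): (a, b) = (0, -0.9683) → (-0.6847, 0.6847)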